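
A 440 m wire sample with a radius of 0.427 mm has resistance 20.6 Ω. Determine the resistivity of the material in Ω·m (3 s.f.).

A = πr² = π(4.2700e-04 m)² = 5.728e-07 m²
ρ = RA/L = (20.6)(5.728e-07)/(440) = 2.68×10^-8 Ω·m

2.68×10^-8 Ω·m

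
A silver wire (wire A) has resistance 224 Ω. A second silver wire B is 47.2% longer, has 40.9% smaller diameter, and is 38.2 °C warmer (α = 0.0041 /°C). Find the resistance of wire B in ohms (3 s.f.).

1090 Ω

R ∝ ρL/d² with ρ ∝ (1+αΔT), so R_B/R_A = (1 + 47.2/100) × (1 − 40.9/100)⁻² × (1 + 0.0041×38.2)
= 1.472 × 2.863 × 1.157 = 4.874
R_B = 4.874 × 224 = 1090 Ω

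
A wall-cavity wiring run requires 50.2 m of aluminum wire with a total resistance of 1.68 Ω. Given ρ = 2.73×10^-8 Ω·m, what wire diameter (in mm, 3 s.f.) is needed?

A = ρL/R = (2.73×10^-8)(50.2)/(1.68) = 8.157e-07 m²
d = 2√(A/π) = 1.019e-03 m = 1.02 mm

1.02 mm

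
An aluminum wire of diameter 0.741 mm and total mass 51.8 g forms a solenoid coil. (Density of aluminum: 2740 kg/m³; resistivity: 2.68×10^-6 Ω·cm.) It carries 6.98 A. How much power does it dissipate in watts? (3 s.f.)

133 W

ρ = 2.68×10^-6 Ω·cm = 2.68×10^-8 Ω·m
A = π(d/2)² = π(3.7050e-04 m)² = 4.3125e-07 m²
L = m/(density·A) = 0.0518/(2740×4.3125e-07) = 43.84 m
R = ρL/A = (2.68×10^-8)(43.84)/(4.3125e-07) = 2.724 Ω
P = I²R = (6.98)² × 2.724 = 133 W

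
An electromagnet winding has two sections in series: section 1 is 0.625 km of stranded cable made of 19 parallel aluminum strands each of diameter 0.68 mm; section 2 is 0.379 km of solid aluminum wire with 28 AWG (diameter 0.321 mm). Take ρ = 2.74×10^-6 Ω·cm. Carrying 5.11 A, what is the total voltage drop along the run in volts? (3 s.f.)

ρ = 2.74×10^-6 Ω·cm = 2.74×10^-8 Ω·m
Section 1: A_strand = π(3.4000e-04)² = 3.632e-07 m²; R₁ = ρL/(N·A_s) = (2.74×10^-8)(625)/(19×3.632e-07) = 2.482 Ω
Section 2: A = π(0.321/2 mm)² = π(1.6050e-04 m)² = 8.093e-08 m²
R₂ = (2.74×10^-8)(379)/(8.093e-08) = 128.3 Ω
R = R₁ + R₂ = 130.8 Ω
V = IR = 5.11 × 130.8 = 668 V

668 V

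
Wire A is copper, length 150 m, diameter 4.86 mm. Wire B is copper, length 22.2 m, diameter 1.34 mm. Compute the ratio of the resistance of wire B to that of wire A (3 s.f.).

R ∝ ρL/d², so R_B/R_A = (L_B/L_A) × (d_A/d_B)²
= (22.2/150) × (4.86/1.34)² = 1.95

1.95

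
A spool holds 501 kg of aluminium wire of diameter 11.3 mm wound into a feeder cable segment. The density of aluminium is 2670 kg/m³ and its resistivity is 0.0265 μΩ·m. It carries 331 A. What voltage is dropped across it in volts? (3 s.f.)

ρ = 0.0265 μΩ·m = 2.65×10^-8 Ω·m
A = π(d/2)² = π(5.6500e-03 m)² = 1.0029e-04 m²
L = m/(density·A) = 501/(2670×1.0029e-04) = 1871 m
R = ρL/A = (2.65×10^-8)(1871)/(1.0029e-04) = 0.4944 Ω
V = IR = 331 × 0.4944 = 164 V

164 V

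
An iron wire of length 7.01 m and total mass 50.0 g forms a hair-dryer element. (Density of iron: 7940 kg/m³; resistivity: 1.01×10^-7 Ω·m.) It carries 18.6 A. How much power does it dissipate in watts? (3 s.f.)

A = m/(density·L) = 0.05/(7940×7.01) = 8.9832e-07 m²
R = ρL/A = (1.01×10^-7)(7.01)/(8.9832e-07) = 0.7881 Ω
P = I²R = (18.6)² × 0.7881 = 273 W

273 W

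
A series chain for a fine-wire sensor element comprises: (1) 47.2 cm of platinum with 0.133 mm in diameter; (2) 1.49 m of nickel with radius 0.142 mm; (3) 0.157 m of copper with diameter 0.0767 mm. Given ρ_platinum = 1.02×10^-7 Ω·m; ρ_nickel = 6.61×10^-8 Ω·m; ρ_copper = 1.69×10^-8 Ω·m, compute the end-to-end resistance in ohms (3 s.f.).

5.59 Ω

Seg 1: A = π(d/2)² = π(6.6500e-05 m)² = 1.389e-08 m²
R_1 = (1.02×10^-7)(0.472)/(1.389e-08) = 3.465 Ω
Seg 2: A = πr² = π(1.4200e-04 m)² = 6.335e-08 m²
R_2 = (6.61×10^-8)(1.49)/(6.335e-08) = 1.555 Ω
Seg 3: A = π(d/2)² = π(3.8350e-05 m)² = 4.620e-09 m²
R_3 = (1.69×10^-8)(0.157)/(4.620e-09) = 0.5743 Ω
R_total = R_1 + R_2 + R_3 = 5.59 Ω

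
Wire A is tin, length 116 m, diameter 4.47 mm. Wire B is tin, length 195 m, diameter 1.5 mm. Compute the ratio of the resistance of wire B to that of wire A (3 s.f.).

R ∝ ρL/d², so R_B/R_A = (L_B/L_A) × (d_A/d_B)²
= (195/116) × (4.47/1.5)² = 14.9

14.9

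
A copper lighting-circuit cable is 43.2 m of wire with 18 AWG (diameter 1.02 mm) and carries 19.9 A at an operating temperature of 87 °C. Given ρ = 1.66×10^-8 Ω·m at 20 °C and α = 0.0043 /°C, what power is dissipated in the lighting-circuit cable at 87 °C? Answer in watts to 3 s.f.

A = π(1.02/2 mm)² = π(5.1000e-04 m)² = 8.171e-07 m²
R₍20₎ = ρL/A = (1.66×10^-8)(43.2)/(8.171e-07) = 0.8776 Ω
R₍87₎ = R₍20₎(1 + αΔT) = 0.8776 × (1 + 0.0043×67) = 1.13 Ω
P = I²R = (19.9)² × 1.13 = 448 W

448 W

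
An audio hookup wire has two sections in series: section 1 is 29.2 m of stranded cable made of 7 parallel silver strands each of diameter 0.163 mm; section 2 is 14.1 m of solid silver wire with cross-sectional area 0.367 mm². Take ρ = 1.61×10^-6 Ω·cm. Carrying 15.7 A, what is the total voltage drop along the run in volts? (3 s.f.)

60.2 V

ρ = 1.61×10^-6 Ω·cm = 1.61×10^-8 Ω·m
Section 1: A_strand = π(8.1500e-05)² = 2.087e-08 m²; R₁ = ρL/(N·A_s) = (1.61×10^-8)(29.2)/(7×2.087e-08) = 3.218 Ω
Section 2: A = 0.367 mm² = 3.670e-07 m²
R₂ = (1.61×10^-8)(14.1)/(3.670e-07) = 0.6186 Ω
R = R₁ + R₂ = 3.837 Ω
V = IR = 15.7 × 3.837 = 60.2 V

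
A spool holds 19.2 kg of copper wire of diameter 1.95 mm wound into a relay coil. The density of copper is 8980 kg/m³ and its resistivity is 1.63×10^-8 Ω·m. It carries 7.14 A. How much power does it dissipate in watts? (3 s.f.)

A = π(d/2)² = π(9.7500e-04 m)² = 2.9865e-06 m²
L = m/(density·A) = 19.2/(8980×2.9865e-06) = 715.9 m
R = ρL/A = (1.63×10^-8)(715.9)/(2.9865e-06) = 3.907 Ω
P = I²R = (7.14)² × 3.907 = 199 W

199 W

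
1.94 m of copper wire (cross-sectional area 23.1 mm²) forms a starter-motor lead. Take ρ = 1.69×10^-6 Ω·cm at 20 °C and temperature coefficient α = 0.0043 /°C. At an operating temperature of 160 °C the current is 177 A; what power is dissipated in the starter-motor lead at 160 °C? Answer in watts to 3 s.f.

ρ = 1.69×10^-6 Ω·cm = 1.69×10^-8 Ω·m
A = 23.1 mm² = 2.310e-05 m²
R₍20₎ = ρL/A = (1.69×10^-8)(1.94)/(2.310e-05) = 0.001419 Ω
R₍160₎ = R₍20₎(1 + αΔT) = 0.001419 × (1 + 0.0043×140) = 0.002274 Ω
P = I²R = (177)² × 0.002274 = 71.2 W

71.2 W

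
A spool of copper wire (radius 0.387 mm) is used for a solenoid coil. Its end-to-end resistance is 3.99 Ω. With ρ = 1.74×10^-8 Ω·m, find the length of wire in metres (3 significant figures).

A = πr² = π(3.8700e-04 m)² = 4.705e-07 m²
L = RA/ρ = (3.99)(4.705e-07)/(1.74×10^-8) = 108 m

108 m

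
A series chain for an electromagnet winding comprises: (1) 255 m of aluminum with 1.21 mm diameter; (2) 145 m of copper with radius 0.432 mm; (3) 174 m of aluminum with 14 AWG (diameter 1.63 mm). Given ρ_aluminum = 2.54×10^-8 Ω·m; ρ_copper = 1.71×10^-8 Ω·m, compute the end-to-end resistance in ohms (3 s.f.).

12.0 Ω

Seg 1: A = π(d/2)² = π(6.0500e-04 m)² = 1.150e-06 m²
R_1 = (2.54×10^-8)(255)/(1.150e-06) = 5.633 Ω
Seg 2: A = πr² = π(4.3200e-04 m)² = 5.863e-07 m²
R_2 = (1.71×10^-8)(145)/(5.863e-07) = 4.229 Ω
Seg 3: A = π(1.63/2 mm)² = π(8.1500e-04 m)² = 2.087e-06 m²
R_3 = (2.54×10^-8)(174)/(2.087e-06) = 2.118 Ω
R_total = R_1 + R_2 + R_3 = 12.0 Ω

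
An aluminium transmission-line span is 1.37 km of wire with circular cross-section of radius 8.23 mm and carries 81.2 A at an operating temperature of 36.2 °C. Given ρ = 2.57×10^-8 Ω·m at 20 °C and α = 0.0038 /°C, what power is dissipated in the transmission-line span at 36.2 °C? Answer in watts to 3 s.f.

1160 W

A = πr² = π(8.2300e-03 m)² = 2.128e-04 m²
R₍20₎ = ρL/A = (2.57×10^-8)(1370)/(2.128e-04) = 0.1655 Ω
R₍36.2₎ = R₍20₎(1 + αΔT) = 0.1655 × (1 + 0.0038×16.2) = 0.1757 Ω
P = I²R = (81.2)² × 0.1757 = 1160 W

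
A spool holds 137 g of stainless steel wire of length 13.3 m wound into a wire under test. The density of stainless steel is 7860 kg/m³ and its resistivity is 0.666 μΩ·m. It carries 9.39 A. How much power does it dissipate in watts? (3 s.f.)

ρ = 0.666 μΩ·m = 6.66×10^-7 Ω·m
A = m/(density·L) = 0.137/(7860×13.3) = 1.3105e-06 m²
R = ρL/A = (6.66×10^-7)(13.3)/(1.3105e-06) = 6.759 Ω
P = I²R = (9.39)² × 6.759 = 596 W

596 W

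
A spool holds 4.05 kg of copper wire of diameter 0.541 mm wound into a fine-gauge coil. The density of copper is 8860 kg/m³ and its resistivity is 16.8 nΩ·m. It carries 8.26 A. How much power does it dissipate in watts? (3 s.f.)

9920 W

ρ = 16.8 nΩ·m = 1.68×10^-8 Ω·m
A = π(d/2)² = π(2.7050e-04 m)² = 2.2987e-07 m²
L = m/(density·A) = 4.05/(8860×2.2987e-07) = 1989 m
R = ρL/A = (1.68×10^-8)(1989)/(2.2987e-07) = 145.3 Ω
P = I²R = (8.26)² × 145.3 = 9920 W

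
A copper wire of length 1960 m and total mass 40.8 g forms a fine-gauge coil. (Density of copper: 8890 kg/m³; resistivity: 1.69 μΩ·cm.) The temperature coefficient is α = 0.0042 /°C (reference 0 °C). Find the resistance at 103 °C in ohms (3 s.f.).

ρ = 1.69 μΩ·cm = 1.69×10^-8 Ω·m
A = m/(density·L) = 0.0408/(8890×1960) = 2.3415e-09 m²
R = ρL/A = (1.69×10^-8)(1960)/(2.3415e-09) = 14150 Ω
R(103 °C) = 14150 × (1 + 0.0042×103) = 20300 Ω

20300 Ω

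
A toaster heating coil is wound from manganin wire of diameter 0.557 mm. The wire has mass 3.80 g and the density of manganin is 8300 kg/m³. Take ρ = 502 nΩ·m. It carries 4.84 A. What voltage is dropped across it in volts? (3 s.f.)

18.7 V

ρ = 502 nΩ·m = 5.02×10^-7 Ω·m
A = π(d/2)² = π(2.7850e-04 m)² = 2.4367e-07 m²
L = m/(density·A) = 0.0038/(8300×2.4367e-07) = 1.879 m
R = ρL/A = (5.02×10^-7)(1.879)/(2.4367e-07) = 3.871 Ω
V = IR = 4.84 × 3.871 = 18.7 V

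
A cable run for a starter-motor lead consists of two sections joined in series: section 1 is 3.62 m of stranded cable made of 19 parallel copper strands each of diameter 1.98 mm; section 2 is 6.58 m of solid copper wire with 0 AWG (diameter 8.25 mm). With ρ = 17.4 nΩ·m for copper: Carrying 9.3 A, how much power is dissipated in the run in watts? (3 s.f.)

0.278 W

ρ = 17.4 nΩ·m = 1.74×10^-8 Ω·m
Section 1: A_strand = π(9.9000e-04)² = 3.079e-06 m²; R₁ = ρL/(N·A_s) = (1.74×10^-8)(3.62)/(19×3.079e-06) = 0.001077 Ω
Section 2: A = π(8.25/2 mm)² = π(4.1250e-03 m)² = 5.346e-05 m²
R₂ = (1.74×10^-8)(6.58)/(5.346e-05) = 0.002142 Ω
R = R₁ + R₂ = 0.003218 Ω
P = I²R = (9.3)² × 0.003218 = 0.278 W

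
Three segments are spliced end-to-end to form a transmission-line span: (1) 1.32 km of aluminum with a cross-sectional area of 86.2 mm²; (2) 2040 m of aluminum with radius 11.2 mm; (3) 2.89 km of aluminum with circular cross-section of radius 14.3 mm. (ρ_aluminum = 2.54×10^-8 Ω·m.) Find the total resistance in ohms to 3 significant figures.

0.635 Ω

Seg 1: A = 86.2 mm² = 8.620e-05 m²
R_1 = (2.54×10^-8)(1320)/(8.620e-05) = 0.389 Ω
Seg 2: A = πr² = π(1.1200e-02 m)² = 3.941e-04 m²
R_2 = (2.54×10^-8)(2040)/(3.941e-04) = 0.1315 Ω
Seg 3: A = πr² = π(1.4300e-02 m)² = 6.424e-04 m²
R_3 = (2.54×10^-8)(2890)/(6.424e-04) = 0.1143 Ω
R_total = R_1 + R_2 + R_3 = 0.635 Ω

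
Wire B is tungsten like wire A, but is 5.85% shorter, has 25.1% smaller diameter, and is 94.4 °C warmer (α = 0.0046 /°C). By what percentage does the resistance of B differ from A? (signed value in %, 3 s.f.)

R ∝ ρL/d² with ρ ∝ (1+αΔT), so R_B/R_A = (1 − 5.85/100) × (1 − 25.1/100)⁻² × (1 + 0.0046×94.4)
= 0.9415 × 1.782 × 1.434 = 2.407
(R_B − R_A)/R_A = 2.407 − 1 = 141%

141%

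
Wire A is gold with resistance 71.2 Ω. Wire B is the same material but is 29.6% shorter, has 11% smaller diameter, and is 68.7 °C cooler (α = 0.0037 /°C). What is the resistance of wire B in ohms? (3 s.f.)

47.2 Ω

R ∝ ρL/d² with ρ ∝ (1+αΔT), so R_B/R_A = (1 − 29.6/100) × (1 − 11/100)⁻² × (1 − 0.0037×68.7)
= 0.704 × 1.262 × 0.7458 = 0.6629
R_B = 0.6629 × 71.2 = 47.2 Ω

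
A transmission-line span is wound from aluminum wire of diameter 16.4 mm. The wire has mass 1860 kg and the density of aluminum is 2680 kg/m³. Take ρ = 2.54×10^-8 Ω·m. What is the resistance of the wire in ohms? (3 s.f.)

0.395 Ω

A = π(d/2)² = π(8.2000e-03 m)² = 2.1124e-04 m²
L = m/(density·A) = 1860/(2680×2.1124e-04) = 3285 m
R = ρL/A = (2.54×10^-8)(3285)/(2.1124e-04) = 0.395 Ω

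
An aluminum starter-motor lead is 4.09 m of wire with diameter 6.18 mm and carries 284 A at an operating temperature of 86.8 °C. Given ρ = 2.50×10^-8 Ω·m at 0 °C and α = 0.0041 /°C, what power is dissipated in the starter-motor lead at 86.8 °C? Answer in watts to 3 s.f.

373 W

A = π(d/2)² = π(3.0900e-03 m)² = 3.000e-05 m²
R₍0₎ = ρL/A = (2.50×10^-8)(4.09)/(3.000e-05) = 0.003409 Ω
R₍86.8₎ = R₍0₎(1 + αΔT) = 0.003409 × (1 + 0.0041×86.8) = 0.004622 Ω
P = I²R = (284)² × 0.004622 = 373 W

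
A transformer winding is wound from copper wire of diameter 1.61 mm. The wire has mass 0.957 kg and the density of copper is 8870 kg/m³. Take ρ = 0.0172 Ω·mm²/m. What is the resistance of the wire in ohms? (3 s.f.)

0.448 Ω

ρ = 0.0172 Ω·mm²/m = 1.72×10^-8 Ω·m
A = π(d/2)² = π(8.0500e-04 m)² = 2.0358e-06 m²
L = m/(density·A) = 0.957/(8870×2.0358e-06) = 53 m
R = ρL/A = (1.72×10^-8)(53)/(2.0358e-06) = 0.448 Ω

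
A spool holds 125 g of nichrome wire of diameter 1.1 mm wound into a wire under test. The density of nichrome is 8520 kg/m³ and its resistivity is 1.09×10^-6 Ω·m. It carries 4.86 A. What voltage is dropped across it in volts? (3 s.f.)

A = π(d/2)² = π(5.5000e-04 m)² = 9.5033e-07 m²
L = m/(density·A) = 0.125/(8520×9.5033e-07) = 15.44 m
R = ρL/A = (1.09×10^-6)(15.44)/(9.5033e-07) = 17.71 Ω
V = IR = 4.86 × 17.71 = 86.1 V

86.1 V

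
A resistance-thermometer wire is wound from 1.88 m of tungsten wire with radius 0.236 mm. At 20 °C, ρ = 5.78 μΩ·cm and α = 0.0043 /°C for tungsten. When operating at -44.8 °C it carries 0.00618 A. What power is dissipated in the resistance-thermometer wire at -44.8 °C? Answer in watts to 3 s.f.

ρ = 5.78 μΩ·cm = 5.78×10^-8 Ω·m
A = πr² = π(2.3600e-04 m)² = 1.750e-07 m²
R₍20₎ = ρL/A = (5.78×10^-8)(1.88)/(1.750e-07) = 0.621 Ω
R₍-44.8₎ = R₍20₎(1 + αΔT) = 0.621 × (1 + 0.0043×-64.8) = 0.448 Ω
P = I²R = (0.00618)² × 0.448 = 1.71×10^-5 W

1.71×10^-5 W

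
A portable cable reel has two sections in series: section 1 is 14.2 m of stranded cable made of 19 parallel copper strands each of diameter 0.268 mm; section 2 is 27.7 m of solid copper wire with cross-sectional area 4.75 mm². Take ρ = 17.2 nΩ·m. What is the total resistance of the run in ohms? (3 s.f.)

0.328 Ω

ρ = 17.2 nΩ·m = 1.72×10^-8 Ω·m
Section 1: A_strand = π(1.3400e-04)² = 5.641e-08 m²; R₁ = ρL/(N·A_s) = (1.72×10^-8)(14.2)/(19×5.641e-08) = 0.2279 Ω
Section 2: A = 4.75 mm² = 4.750e-06 m²
R₂ = (1.72×10^-8)(27.7)/(4.750e-06) = 0.1003 Ω
R = R₁ + R₂ = 0.328 Ω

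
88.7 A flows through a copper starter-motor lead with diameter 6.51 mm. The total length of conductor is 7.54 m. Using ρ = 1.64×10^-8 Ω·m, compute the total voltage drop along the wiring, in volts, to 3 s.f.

0.330 V

A = π(d/2)² = π(3.2550e-03 m)² = 3.329e-05 m²
R = ρL/A = (1.64×10^-8)(7.54)/(3.329e-05) = 0.003715 Ω
V = IR = 88.7 × 0.003715 = 0.330 V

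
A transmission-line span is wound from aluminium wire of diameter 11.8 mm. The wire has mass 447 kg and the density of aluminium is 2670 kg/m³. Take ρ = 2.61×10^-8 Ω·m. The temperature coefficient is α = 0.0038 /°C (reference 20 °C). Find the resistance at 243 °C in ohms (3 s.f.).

0.675 Ω

A = π(d/2)² = π(5.9000e-03 m)² = 1.0936e-04 m²
L = m/(density·A) = 447/(2670×1.0936e-04) = 1531 m
R = ρL/A = (2.61×10^-8)(1531)/(1.0936e-04) = 0.3654 Ω
R(243 °C) = 0.3654 × (1 + 0.0038×223) = 0.675 Ω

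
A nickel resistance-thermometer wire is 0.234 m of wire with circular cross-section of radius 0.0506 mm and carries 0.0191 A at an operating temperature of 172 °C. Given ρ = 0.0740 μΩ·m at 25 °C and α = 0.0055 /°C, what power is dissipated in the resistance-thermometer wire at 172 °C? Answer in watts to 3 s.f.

0.00142 W

ρ = 0.0740 μΩ·m = 7.40×10^-8 Ω·m
A = πr² = π(5.0600e-05 m)² = 8.044e-09 m²
R₍25₎ = ρL/A = (7.40×10^-8)(0.234)/(8.044e-09) = 2.153 Ω
R₍172₎ = R₍25₎(1 + αΔT) = 2.153 × (1 + 0.0055×147) = 3.893 Ω
P = I²R = (0.0191)² × 3.893 = 0.00142 W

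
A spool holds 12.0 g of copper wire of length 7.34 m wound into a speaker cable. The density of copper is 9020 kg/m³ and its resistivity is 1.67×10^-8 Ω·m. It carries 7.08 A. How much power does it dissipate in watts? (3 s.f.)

A = m/(density·L) = 0.012/(9020×7.34) = 1.8125e-07 m²
R = ρL/A = (1.67×10^-8)(7.34)/(1.8125e-07) = 0.6763 Ω
P = I²R = (7.08)² × 0.6763 = 33.9 W

33.9 W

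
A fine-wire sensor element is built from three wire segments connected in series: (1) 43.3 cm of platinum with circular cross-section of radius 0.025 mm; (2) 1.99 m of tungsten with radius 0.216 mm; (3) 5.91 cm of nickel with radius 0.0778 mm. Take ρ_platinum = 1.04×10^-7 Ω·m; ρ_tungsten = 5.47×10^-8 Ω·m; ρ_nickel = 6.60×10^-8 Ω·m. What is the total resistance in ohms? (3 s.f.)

Seg 1: A = πr² = π(2.5000e-05 m)² = 1.963e-09 m²
R_1 = (1.04×10^-7)(0.433)/(1.963e-09) = 22.93 Ω
Seg 2: A = πr² = π(2.1600e-04 m)² = 1.466e-07 m²
R_2 = (5.47×10^-8)(1.99)/(1.466e-07) = 0.7426 Ω
Seg 3: A = πr² = π(7.7800e-05 m)² = 1.902e-08 m²
R_3 = (6.60×10^-8)(0.0591)/(1.902e-08) = 0.2051 Ω
R_total = R_1 + R_2 + R_3 = 23.9 Ω

23.9 Ω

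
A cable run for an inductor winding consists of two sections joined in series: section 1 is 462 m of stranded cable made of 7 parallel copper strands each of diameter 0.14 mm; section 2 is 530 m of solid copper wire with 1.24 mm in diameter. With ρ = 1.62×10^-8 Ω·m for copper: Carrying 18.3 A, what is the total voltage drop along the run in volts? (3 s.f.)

1400 V

Section 1: A_strand = π(7.0000e-05)² = 1.539e-08 m²; R₁ = ρL/(N·A_s) = (1.62×10^-8)(462)/(7×1.539e-08) = 69.46 Ω
Section 2: A = π(d/2)² = π(6.2000e-04 m)² = 1.208e-06 m²
R₂ = (1.62×10^-8)(530)/(1.208e-06) = 7.11 Ω
R = R₁ + R₂ = 76.57 Ω
V = IR = 18.3 × 76.57 = 1400 V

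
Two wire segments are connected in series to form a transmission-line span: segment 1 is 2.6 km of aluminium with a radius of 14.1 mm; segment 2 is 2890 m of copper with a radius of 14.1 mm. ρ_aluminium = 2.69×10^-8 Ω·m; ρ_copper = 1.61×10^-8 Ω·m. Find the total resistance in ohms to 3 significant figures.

Segment 1: A = πr² = π(1.4100e-02 m)² = 6.246e-04 m²
R₁ = ρL/A = (2.69×10^-8)(2600)/(6.246e-04) = 0.112 Ω
R₂ = (1.61×10^-8)(2890)/(6.246e-04) = 0.0745 Ω
R = R₁ + R₂ = 0.186 Ω

0.186 Ω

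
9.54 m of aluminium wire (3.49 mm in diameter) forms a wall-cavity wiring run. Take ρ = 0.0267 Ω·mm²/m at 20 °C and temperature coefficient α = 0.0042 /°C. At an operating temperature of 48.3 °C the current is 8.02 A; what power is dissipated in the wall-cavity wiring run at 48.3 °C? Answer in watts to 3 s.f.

ρ = 0.0267 Ω·mm²/m = 2.67×10^-8 Ω·m
A = π(d/2)² = π(1.7450e-03 m)² = 9.566e-06 m²
R₍20₎ = ρL/A = (2.67×10^-8)(9.54)/(9.566e-06) = 0.02663 Ω
R₍48.3₎ = R₍20₎(1 + αΔT) = 0.02663 × (1 + 0.0042×28.3) = 0.02979 Ω
P = I²R = (8.02)² × 0.02979 = 1.92 W

1.92 W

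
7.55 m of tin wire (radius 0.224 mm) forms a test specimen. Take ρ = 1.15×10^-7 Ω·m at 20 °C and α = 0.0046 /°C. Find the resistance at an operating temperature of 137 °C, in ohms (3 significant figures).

8.47 Ω

A = πr² = π(2.2400e-04 m)² = 1.576e-07 m²
R₍20°C₎ = ρL/A = (1.15×10^-7)(7.55)/(1.576e-07) = 5.508 Ω
R = R₀(1 + αΔT) = 5.508(1 + 0.0046×117) = 8.47 Ω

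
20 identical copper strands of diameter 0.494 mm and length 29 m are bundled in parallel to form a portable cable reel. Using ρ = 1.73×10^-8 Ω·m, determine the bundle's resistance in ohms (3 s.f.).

0.131 Ω

A_strand = π(2.4700e-04 m)² = 1.917e-07 m²
R_strand = ρL/A = (1.73×10^-8)(29)/(1.917e-07) = 2.618 Ω
R_total = R_strand/N = 2.618/20 = 0.131 Ω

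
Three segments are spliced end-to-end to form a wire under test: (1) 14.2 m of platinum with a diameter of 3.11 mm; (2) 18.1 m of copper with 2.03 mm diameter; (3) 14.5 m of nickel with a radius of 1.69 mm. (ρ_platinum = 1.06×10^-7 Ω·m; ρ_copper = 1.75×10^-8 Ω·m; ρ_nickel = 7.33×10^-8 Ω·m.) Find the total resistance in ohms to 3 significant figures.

0.414 Ω

Seg 1: A = π(d/2)² = π(1.5550e-03 m)² = 7.596e-06 m²
R_1 = (1.06×10^-7)(14.2)/(7.596e-06) = 0.1981 Ω
Seg 2: A = π(d/2)² = π(1.0150e-03 m)² = 3.237e-06 m²
R_2 = (1.75×10^-8)(18.1)/(3.237e-06) = 0.09787 Ω
Seg 3: A = πr² = π(1.6900e-03 m)² = 8.973e-06 m²
R_3 = (7.33×10^-8)(14.5)/(8.973e-06) = 0.1185 Ω
R_total = R_1 + R_2 + R_3 = 0.414 Ω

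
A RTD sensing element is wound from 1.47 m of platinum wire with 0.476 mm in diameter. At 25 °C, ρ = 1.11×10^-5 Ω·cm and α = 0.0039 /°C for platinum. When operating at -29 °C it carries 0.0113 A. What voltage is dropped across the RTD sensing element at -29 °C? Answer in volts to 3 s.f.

ρ = 1.11×10^-5 Ω·cm = 1.11×10^-7 Ω·m
A = π(d/2)² = π(2.3800e-04 m)² = 1.780e-07 m²
R₍25₎ = ρL/A = (1.11×10^-7)(1.47)/(1.780e-07) = 0.9169 Ω
R₍-29₎ = R₍25₎(1 + αΔT) = 0.9169 × (1 + 0.0039×-54) = 0.7238 Ω
V = IR = 0.0113 × 0.7238 = 0.00818 V

0.00818 V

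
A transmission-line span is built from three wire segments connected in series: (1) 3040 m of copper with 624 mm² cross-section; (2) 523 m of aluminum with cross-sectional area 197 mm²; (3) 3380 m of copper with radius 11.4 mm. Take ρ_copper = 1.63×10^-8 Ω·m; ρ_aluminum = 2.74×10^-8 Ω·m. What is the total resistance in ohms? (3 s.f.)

0.287 Ω

Seg 1: A = 624 mm² = 6.240e-04 m²
R_1 = (1.63×10^-8)(3040)/(6.240e-04) = 0.07941 Ω
Seg 2: A = 197 mm² = 1.970e-04 m²
R_2 = (2.74×10^-8)(523)/(1.970e-04) = 0.07274 Ω
Seg 3: A = πr² = π(1.1400e-02 m)² = 4.083e-04 m²
R_3 = (1.63×10^-8)(3380)/(4.083e-04) = 0.1349 Ω
R_total = R_1 + R_2 + R_3 = 0.287 Ω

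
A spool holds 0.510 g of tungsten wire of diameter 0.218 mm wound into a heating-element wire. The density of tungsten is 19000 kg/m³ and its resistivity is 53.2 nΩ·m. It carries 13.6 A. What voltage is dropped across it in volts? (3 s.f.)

ρ = 53.2 nΩ·m = 5.32×10^-8 Ω·m
A = π(d/2)² = π(1.0900e-04 m)² = 3.7325e-08 m²
L = m/(density·A) = 5.100×10^-4/(19000×3.7325e-08) = 0.7191 m
R = ρL/A = (5.32×10^-8)(0.7191)/(3.7325e-08) = 1.025 Ω
V = IR = 13.6 × 1.025 = 13.9 V

13.9 V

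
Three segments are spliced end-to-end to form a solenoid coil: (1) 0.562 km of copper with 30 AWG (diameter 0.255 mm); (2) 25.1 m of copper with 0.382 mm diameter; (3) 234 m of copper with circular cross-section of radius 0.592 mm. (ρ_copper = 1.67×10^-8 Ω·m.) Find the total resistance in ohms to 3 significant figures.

191 Ω

Seg 1: A = π(0.255/2 mm)² = π(1.2750e-04 m)² = 5.107e-08 m²
R_1 = (1.67×10^-8)(562)/(5.107e-08) = 183.8 Ω
Seg 2: A = π(d/2)² = π(1.9100e-04 m)² = 1.146e-07 m²
R_2 = (1.67×10^-8)(25.1)/(1.146e-07) = 3.657 Ω
Seg 3: A = πr² = π(5.9200e-04 m)² = 1.101e-06 m²
R_3 = (1.67×10^-8)(234)/(1.101e-06) = 3.549 Ω
R_total = R_1 + R_2 + R_3 = 191 Ω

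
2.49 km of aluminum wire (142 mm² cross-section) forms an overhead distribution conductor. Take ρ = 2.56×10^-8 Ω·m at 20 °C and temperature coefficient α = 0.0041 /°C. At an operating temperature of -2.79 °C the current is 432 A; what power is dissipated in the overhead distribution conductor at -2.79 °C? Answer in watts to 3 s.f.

A = 142 mm² = 1.420e-04 m²
R₍20₎ = ρL/A = (2.56×10^-8)(2490)/(1.420e-04) = 0.4489 Ω
R₍-2.79₎ = R₍20₎(1 + αΔT) = 0.4489 × (1 + 0.0041×-22.8) = 0.407 Ω
P = I²R = (432)² × 0.407 = 75900 W

75900 W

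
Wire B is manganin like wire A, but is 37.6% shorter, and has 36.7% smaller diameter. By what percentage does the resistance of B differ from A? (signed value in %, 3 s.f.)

R ∝ L/d², so R_B/R_A = (1 − 37.6/100) × (1 − 36.7/100)⁻²
= 0.624 × 2.496 = 1.557
(R_B − R_A)/R_A = 1.557 − 1 = 55.7%

55.7%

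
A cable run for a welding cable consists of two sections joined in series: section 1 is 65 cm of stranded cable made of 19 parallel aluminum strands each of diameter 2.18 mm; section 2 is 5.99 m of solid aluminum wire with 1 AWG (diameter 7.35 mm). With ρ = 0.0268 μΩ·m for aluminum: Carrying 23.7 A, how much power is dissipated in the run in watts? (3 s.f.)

ρ = 0.0268 μΩ·m = 2.68×10^-8 Ω·m
Section 1: A_strand = π(1.0900e-03)² = 3.733e-06 m²; R₁ = ρL/(N·A_s) = (2.68×10^-8)(0.65)/(19×3.733e-06) = 2.456×10^-4 Ω
Section 2: A = π(7.35/2 mm)² = π(3.6750e-03 m)² = 4.243e-05 m²
R₂ = (2.68×10^-8)(5.99)/(4.243e-05) = 0.003784 Ω
R = R₁ + R₂ = 0.004029 Ω
P = I²R = (23.7)² × 0.004029 = 2.26 W

2.26 W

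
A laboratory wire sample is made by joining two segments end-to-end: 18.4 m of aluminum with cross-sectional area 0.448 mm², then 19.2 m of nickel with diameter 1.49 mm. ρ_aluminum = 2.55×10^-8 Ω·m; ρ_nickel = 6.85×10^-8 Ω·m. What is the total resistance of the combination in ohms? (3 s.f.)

Segment 1: A = 0.448 mm² = 4.480e-07 m²
R₁ = ρL/A = (2.55×10^-8)(18.4)/(4.480e-07) = 1.047 Ω
Segment 2: A = π(d/2)² = π(7.4500e-04 m)² = 1.744e-06 m²
R₂ = (6.85×10^-8)(19.2)/(1.744e-06) = 0.7543 Ω
R = R₁ + R₂ = 1.80 Ω

1.80 Ω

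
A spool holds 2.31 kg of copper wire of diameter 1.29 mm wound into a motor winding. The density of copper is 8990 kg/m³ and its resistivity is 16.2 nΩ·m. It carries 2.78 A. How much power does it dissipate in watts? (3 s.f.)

18.8 W

ρ = 16.2 nΩ·m = 1.62×10^-8 Ω·m
A = π(d/2)² = π(6.4500e-04 m)² = 1.3070e-06 m²
L = m/(density·A) = 2.31/(8990×1.3070e-06) = 196.6 m
R = ρL/A = (1.62×10^-8)(196.6)/(1.3070e-06) = 2.437 Ω
P = I²R = (2.78)² × 2.437 = 18.8 W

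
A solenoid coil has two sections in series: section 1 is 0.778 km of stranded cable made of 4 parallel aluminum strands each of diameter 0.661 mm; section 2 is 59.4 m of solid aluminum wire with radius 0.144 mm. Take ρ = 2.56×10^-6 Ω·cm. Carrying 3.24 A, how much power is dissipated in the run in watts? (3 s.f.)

ρ = 2.56×10^-6 Ω·cm = 2.56×10^-8 Ω·m
Section 1: A_strand = π(3.3050e-04)² = 3.432e-07 m²; R₁ = ρL/(N·A_s) = (2.56×10^-8)(778)/(4×3.432e-07) = 14.51 Ω
Section 2: A = πr² = π(1.4400e-04 m)² = 6.514e-08 m²
R₂ = (2.56×10^-8)(59.4)/(6.514e-08) = 23.34 Ω
R = R₁ + R₂ = 37.85 Ω
P = I²R = (3.24)² × 37.85 = 397 W

397 W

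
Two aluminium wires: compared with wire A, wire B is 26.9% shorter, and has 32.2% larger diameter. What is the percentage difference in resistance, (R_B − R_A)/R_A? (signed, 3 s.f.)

-58.2%

R ∝ L/d², so R_B/R_A = (1 − 26.9/100) × (1 + 32.2/100)⁻²
= 0.731 × 0.5722 = 0.4183
(R_B − R_A)/R_A = 0.4183 − 1 = -58.2%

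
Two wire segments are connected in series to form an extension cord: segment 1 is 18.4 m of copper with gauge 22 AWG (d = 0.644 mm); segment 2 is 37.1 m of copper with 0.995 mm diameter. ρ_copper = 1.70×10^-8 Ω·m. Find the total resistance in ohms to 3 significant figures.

1.77 Ω

Segment 1: A = π(0.644/2 mm)² = π(3.2200e-04 m)² = 3.257e-07 m²
R₁ = ρL/A = (1.70×10^-8)(18.4)/(3.257e-07) = 0.9603 Ω
Segment 2: A = π(d/2)² = π(4.9750e-04 m)² = 7.776e-07 m²
R₂ = (1.70×10^-8)(37.1)/(7.776e-07) = 0.8111 Ω
R = R₁ + R₂ = 1.77 Ω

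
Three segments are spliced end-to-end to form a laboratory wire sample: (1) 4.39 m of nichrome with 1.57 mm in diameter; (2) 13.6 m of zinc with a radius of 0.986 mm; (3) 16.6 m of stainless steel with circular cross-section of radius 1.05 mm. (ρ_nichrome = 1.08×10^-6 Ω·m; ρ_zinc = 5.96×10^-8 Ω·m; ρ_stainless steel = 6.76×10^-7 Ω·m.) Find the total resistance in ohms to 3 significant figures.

5.95 Ω

Seg 1: A = π(d/2)² = π(7.8500e-04 m)² = 1.936e-06 m²
R_1 = (1.08×10^-6)(4.39)/(1.936e-06) = 2.449 Ω
Seg 2: A = πr² = π(9.8600e-04 m)² = 3.054e-06 m²
R_2 = (5.96×10^-8)(13.6)/(3.054e-06) = 0.2654 Ω
Seg 3: A = πr² = π(1.0500e-03 m)² = 3.464e-06 m²
R_3 = (6.76×10^-7)(16.6)/(3.464e-06) = 3.24 Ω
R_total = R_1 + R_2 + R_3 = 5.95 Ω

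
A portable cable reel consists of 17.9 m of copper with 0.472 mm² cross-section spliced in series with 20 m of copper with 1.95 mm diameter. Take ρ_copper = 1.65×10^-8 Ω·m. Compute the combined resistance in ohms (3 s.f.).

Segment 1: A = 0.472 mm² = 4.720e-07 m²
R₁ = ρL/A = (1.65×10^-8)(17.9)/(4.720e-07) = 0.6257 Ω
Segment 2: A = π(d/2)² = π(9.7500e-04 m)² = 2.986e-06 m²
R₂ = (1.65×10^-8)(20)/(2.986e-06) = 0.1105 Ω
R = R₁ + R₂ = 0.736 Ω

0.736 Ω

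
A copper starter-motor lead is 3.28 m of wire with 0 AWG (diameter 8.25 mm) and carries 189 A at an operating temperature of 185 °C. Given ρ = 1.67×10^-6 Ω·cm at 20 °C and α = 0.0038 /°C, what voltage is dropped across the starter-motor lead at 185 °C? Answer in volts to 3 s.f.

0.315 V

ρ = 1.67×10^-6 Ω·cm = 1.67×10^-8 Ω·m
A = π(8.25/2 mm)² = π(4.1250e-03 m)² = 5.346e-05 m²
R₍20₎ = ρL/A = (1.67×10^-8)(3.28)/(5.346e-05) = 0.001025 Ω
R₍185₎ = R₍20₎(1 + αΔT) = 0.001025 × (1 + 0.0038×165) = 0.001667 Ω
V = IR = 189 × 0.001667 = 0.315 V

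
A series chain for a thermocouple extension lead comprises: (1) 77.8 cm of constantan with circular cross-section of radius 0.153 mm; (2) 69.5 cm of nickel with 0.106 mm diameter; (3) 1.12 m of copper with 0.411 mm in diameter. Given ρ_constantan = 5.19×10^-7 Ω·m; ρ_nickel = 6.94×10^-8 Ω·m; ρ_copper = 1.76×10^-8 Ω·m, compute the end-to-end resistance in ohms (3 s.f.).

Seg 1: A = πr² = π(1.5300e-04 m)² = 7.354e-08 m²
R_1 = (5.19×10^-7)(0.778)/(7.354e-08) = 5.491 Ω
Seg 2: A = π(d/2)² = π(5.3000e-05 m)² = 8.825e-09 m²
R_2 = (6.94×10^-8)(0.695)/(8.825e-09) = 5.466 Ω
Seg 3: A = π(d/2)² = π(2.0550e-04 m)² = 1.327e-07 m²
R_3 = (1.76×10^-8)(1.12)/(1.327e-07) = 0.1486 Ω
R_total = R_1 + R_2 + R_3 = 11.1 Ω

11.1 Ω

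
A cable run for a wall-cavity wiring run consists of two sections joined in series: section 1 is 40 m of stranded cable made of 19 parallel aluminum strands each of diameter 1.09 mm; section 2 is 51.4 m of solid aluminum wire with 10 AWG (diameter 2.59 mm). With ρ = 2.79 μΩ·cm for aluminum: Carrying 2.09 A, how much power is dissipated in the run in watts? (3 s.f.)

ρ = 2.79 μΩ·cm = 2.79×10^-8 Ω·m
Section 1: A_strand = π(5.4500e-04)² = 9.331e-07 m²; R₁ = ρL/(N·A_s) = (2.79×10^-8)(40)/(19×9.331e-07) = 0.06295 Ω
Section 2: A = π(2.59/2 mm)² = π(1.2950e-03 m)² = 5.269e-06 m²
R₂ = (2.79×10^-8)(51.4)/(5.269e-06) = 0.2722 Ω
R = R₁ + R₂ = 0.3351 Ω
P = I²R = (2.09)² × 0.3351 = 1.46 W

1.46 W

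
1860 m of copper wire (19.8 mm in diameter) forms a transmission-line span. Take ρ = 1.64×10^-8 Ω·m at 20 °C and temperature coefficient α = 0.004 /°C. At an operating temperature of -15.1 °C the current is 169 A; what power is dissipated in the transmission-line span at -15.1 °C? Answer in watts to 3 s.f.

A = π(d/2)² = π(9.9000e-03 m)² = 3.079e-04 m²
R₍20₎ = ρL/A = (1.64×10^-8)(1860)/(3.079e-04) = 0.09907 Ω
R₍-15.1₎ = R₍20₎(1 + αΔT) = 0.09907 × (1 + 0.004×-35.1) = 0.08516 Ω
P = I²R = (169)² × 0.08516 = 2430 W

2430 W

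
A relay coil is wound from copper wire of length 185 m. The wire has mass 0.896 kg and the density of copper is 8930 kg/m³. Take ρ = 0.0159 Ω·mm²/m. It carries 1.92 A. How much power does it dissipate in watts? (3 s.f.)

20.0 W

ρ = 0.0159 Ω·mm²/m = 1.59×10^-8 Ω·m
A = m/(density·L) = 0.896/(8930×185) = 5.4236e-07 m²
R = ρL/A = (1.59×10^-8)(185)/(5.4236e-07) = 5.424 Ω
P = I²R = (1.92)² × 5.424 = 20.0 W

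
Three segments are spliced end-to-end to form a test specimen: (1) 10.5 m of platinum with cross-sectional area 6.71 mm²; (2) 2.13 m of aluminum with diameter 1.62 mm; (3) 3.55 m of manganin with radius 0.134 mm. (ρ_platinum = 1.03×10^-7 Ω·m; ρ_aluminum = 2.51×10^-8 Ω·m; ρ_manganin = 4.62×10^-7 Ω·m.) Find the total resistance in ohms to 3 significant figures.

Seg 1: A = 6.71 mm² = 6.710e-06 m²
R_1 = (1.03×10^-7)(10.5)/(6.710e-06) = 0.1612 Ω
Seg 2: A = π(d/2)² = π(8.1000e-04 m)² = 2.061e-06 m²
R_2 = (2.51×10^-8)(2.13)/(2.061e-06) = 0.02594 Ω
Seg 3: A = πr² = π(1.3400e-04 m)² = 5.641e-08 m²
R_3 = (4.62×10^-7)(3.55)/(5.641e-08) = 29.07 Ω
R_total = R_1 + R_2 + R_3 = 29.3 Ω

29.3 Ω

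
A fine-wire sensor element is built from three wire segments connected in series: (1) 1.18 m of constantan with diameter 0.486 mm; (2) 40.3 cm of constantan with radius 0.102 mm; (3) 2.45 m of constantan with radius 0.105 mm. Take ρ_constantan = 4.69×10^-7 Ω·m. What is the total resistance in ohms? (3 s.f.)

41.9 Ω

Seg 1: A = π(d/2)² = π(2.4300e-04 m)² = 1.855e-07 m²
R_1 = (4.69×10^-7)(1.18)/(1.855e-07) = 2.983 Ω
Seg 2: A = πr² = π(1.0200e-04 m)² = 3.269e-08 m²
R_2 = (4.69×10^-7)(0.403)/(3.269e-08) = 5.783 Ω
Seg 3: A = πr² = π(1.0500e-04 m)² = 3.464e-08 m²
R_3 = (4.69×10^-7)(2.45)/(3.464e-08) = 33.17 Ω
R_total = R_1 + R_2 + R_3 = 41.9 Ω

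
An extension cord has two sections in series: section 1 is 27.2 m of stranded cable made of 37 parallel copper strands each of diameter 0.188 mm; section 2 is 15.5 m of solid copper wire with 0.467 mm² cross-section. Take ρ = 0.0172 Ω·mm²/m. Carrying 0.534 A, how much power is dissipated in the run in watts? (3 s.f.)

0.293 W

ρ = 0.0172 Ω·mm²/m = 1.72×10^-8 Ω·m
Section 1: A_strand = π(9.4000e-05)² = 2.776e-08 m²; R₁ = ρL/(N·A_s) = (1.72×10^-8)(27.2)/(37×2.776e-08) = 0.4555 Ω
Section 2: A = 0.467 mm² = 4.670e-07 m²
R₂ = (1.72×10^-8)(15.5)/(4.670e-07) = 0.5709 Ω
R = R₁ + R₂ = 1.026 Ω
P = I²R = (0.534)² × 1.026 = 0.293 W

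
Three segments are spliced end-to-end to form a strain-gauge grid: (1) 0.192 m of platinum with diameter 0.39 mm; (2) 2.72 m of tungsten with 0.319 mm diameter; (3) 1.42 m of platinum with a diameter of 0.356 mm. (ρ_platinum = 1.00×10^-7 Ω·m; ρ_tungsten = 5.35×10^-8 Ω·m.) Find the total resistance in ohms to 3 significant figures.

Seg 1: A = π(d/2)² = π(1.9500e-04 m)² = 1.195e-07 m²
R_1 = (1.00×10^-7)(0.192)/(1.195e-07) = 0.1607 Ω
Seg 2: A = π(d/2)² = π(1.5950e-04 m)² = 7.992e-08 m²
R_2 = (5.35×10^-8)(2.72)/(7.992e-08) = 1.821 Ω
Seg 3: A = π(d/2)² = π(1.7800e-04 m)² = 9.954e-08 m²
R_3 = (1.00×10^-7)(1.42)/(9.954e-08) = 1.427 Ω
R_total = R_1 + R_2 + R_3 = 3.41 Ω

3.41 Ω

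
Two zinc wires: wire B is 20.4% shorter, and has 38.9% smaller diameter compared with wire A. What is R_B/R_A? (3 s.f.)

2.13

R ∝ L/d², so R_B/R_A = (1 − 20.4/100) × (1 − 38.9/100)⁻²
= 0.796 × 2.679 = 2.13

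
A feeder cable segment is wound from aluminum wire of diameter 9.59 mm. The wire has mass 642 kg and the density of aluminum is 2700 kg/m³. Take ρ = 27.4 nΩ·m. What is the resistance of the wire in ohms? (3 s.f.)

1.25 Ω

ρ = 27.4 nΩ·m = 2.74×10^-8 Ω·m
A = π(d/2)² = π(4.7950e-03 m)² = 7.2232e-05 m²
L = m/(density·A) = 642/(2700×7.2232e-05) = 3292 m
R = ρL/A = (2.74×10^-8)(3292)/(7.2232e-05) = 1.25 Ω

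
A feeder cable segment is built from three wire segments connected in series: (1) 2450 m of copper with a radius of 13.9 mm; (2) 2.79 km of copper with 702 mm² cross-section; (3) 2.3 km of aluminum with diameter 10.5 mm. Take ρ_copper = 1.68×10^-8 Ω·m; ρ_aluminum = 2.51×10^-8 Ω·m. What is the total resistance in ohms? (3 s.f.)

0.801 Ω

Seg 1: A = πr² = π(1.3900e-02 m)² = 6.070e-04 m²
R_1 = (1.68×10^-8)(2450)/(6.070e-04) = 0.06781 Ω
Seg 2: A = 702 mm² = 7.020e-04 m²
R_2 = (1.68×10^-8)(2790)/(7.020e-04) = 0.06677 Ω
Seg 3: A = π(d/2)² = π(5.2500e-03 m)² = 8.659e-05 m²
R_3 = (2.51×10^-8)(2300)/(8.659e-05) = 0.6667 Ω
R_total = R_1 + R_2 + R_3 = 0.801 Ω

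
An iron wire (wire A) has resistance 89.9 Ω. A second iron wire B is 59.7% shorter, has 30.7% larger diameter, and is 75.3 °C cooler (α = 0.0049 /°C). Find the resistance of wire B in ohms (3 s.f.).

R ∝ ρL/d² with ρ ∝ (1+αΔT), so R_B/R_A = (1 − 59.7/100) × (1 + 30.7/100)⁻² × (1 − 0.0049×75.3)
= 0.403 × 0.5854 × 0.631 = 0.1489
R_B = 0.1489 × 89.9 = 13.4 Ω

13.4 Ω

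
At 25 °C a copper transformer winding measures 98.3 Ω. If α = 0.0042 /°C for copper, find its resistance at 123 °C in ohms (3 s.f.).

139 Ω

ΔT = 123 − 25 = 98 °C
R = R₀(1 + αΔT) = 98.3 × (1 + 0.0042×98) = 98.3 × 1.412 = 139 Ω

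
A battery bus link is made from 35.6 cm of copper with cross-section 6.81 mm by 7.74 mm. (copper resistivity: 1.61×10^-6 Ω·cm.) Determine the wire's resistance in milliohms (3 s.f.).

0.109 mΩ

ρ = 1.61×10^-6 Ω·cm = 1.61×10^-8 Ω·m
A = 6.81 × 7.74 mm² = 52.7 mm² = 5.271e-05 m²
R = ρL/A = (1.61×10^-8)(0.356 m)/(5.271e-05 m²) = 0.109 mΩ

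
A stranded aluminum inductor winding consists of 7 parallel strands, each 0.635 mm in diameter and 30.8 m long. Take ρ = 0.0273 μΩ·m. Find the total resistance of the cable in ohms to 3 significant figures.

ρ = 0.0273 μΩ·m = 2.73×10^-8 Ω·m
A_strand = π(3.1750e-04 m)² = 3.167e-07 m²
R_strand = ρL/A = (2.73×10^-8)(30.8)/(3.167e-07) = 2.655 Ω
R_total = R_strand/N = 2.655/7 = 0.379 Ω

0.379 Ω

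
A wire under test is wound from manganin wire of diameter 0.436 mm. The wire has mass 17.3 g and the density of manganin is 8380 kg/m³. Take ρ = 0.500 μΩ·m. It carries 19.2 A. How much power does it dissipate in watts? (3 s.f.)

17100 W

ρ = 0.500 μΩ·m = 5.00×10^-7 Ω·m
A = π(d/2)² = π(2.1800e-04 m)² = 1.4930e-07 m²
L = m/(density·A) = 0.0173/(8380×1.4930e-07) = 13.83 m
R = ρL/A = (5.00×10^-7)(13.83)/(1.4930e-07) = 46.31 Ω
P = I²R = (19.2)² × 46.31 = 17100 W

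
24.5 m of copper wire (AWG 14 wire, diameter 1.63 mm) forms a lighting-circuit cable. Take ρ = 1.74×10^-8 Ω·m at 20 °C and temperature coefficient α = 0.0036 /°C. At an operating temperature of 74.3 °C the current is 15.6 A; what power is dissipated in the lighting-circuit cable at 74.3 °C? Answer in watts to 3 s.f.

A = π(1.63/2 mm)² = π(8.1500e-04 m)² = 2.087e-06 m²
R₍20₎ = ρL/A = (1.74×10^-8)(24.5)/(2.087e-06) = 0.2043 Ω
R₍74.3₎ = R₍20₎(1 + αΔT) = 0.2043 × (1 + 0.0036×54.3) = 0.2442 Ω
P = I²R = (15.6)² × 0.2442 = 59.4 W

59.4 W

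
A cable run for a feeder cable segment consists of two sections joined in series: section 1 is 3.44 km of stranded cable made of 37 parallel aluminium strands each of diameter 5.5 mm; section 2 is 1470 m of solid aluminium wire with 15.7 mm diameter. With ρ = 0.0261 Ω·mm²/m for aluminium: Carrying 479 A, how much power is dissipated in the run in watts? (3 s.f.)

68900 W

ρ = 0.0261 Ω·mm²/m = 2.61×10^-8 Ω·m
Section 1: A_strand = π(2.7500e-03)² = 2.376e-05 m²; R₁ = ρL/(N·A_s) = (2.61×10^-8)(3440)/(37×2.376e-05) = 0.1021 Ω
Section 2: A = π(d/2)² = π(7.8500e-03 m)² = 1.936e-04 m²
R₂ = (2.61×10^-8)(1470)/(1.936e-04) = 0.1982 Ω
R = R₁ + R₂ = 0.3003 Ω
P = I²R = (479)² × 0.3003 = 68900 W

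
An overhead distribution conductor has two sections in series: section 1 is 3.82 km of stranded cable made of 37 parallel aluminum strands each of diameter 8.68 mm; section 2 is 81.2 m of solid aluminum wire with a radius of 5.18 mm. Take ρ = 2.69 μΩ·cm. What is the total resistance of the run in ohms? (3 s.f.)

ρ = 2.69 μΩ·cm = 2.69×10^-8 Ω·m
Section 1: A_strand = π(4.3400e-03)² = 5.917e-05 m²; R₁ = ρL/(N·A_s) = (2.69×10^-8)(3820)/(37×5.917e-05) = 0.04693 Ω
Section 2: A = πr² = π(5.1800e-03 m)² = 8.430e-05 m²
R₂ = (2.69×10^-8)(81.2)/(8.430e-05) = 0.02591 Ω
R = R₁ + R₂ = 0.0728 Ω

0.0728 Ω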